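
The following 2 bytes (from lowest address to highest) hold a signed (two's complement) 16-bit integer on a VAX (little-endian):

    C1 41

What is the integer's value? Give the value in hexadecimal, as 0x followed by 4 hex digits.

0x41C1

Little-endian stores the least-significant byte at the lowest address.
Reassemble most-significant byte first: 41 C1 → 0x41C1.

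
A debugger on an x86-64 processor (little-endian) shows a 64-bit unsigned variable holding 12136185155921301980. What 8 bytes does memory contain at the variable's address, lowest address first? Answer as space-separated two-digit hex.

DC D1 0E 5B 19 64 6C A8

12136185155921301980 in hexadecimal, padded to 64 bits, is 0xA86C64195B0ED1DC.
Split into bytes (most-significant first): A8 6C 64 19 5B 0E D1 DC.
Little-endian: lowest address holds the least-significant byte.
So at ascending addresses the bytes are DC D1 0E 5B 19 64 6C A8.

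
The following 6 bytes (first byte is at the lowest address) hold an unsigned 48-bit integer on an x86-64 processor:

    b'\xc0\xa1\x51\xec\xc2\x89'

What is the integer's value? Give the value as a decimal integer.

151470281433536

Little-endian stores the least-significant byte at the lowest address.
Reassemble most-significant byte first: 89 C2 EC 51 A1 C0 → 0x89C2EC51A1C0.
0x89C2EC51A1C0 = 151470281433536.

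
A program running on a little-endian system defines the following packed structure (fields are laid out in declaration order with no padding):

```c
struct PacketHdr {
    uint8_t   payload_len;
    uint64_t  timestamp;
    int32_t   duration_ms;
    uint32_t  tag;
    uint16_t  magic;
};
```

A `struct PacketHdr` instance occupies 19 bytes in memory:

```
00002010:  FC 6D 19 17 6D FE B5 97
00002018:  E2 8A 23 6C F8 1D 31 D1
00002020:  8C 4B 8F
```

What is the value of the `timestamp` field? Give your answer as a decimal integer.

16327719078411573613

`timestamp` follows `payload_len` (1 byte), so it starts at byte offset 1 and occupies 8 bytes.
Bytes at offsets 1..8: 6D 19 17 6D FE B5 97 E2.
Little-endian stores the least-significant byte at the lowest address.
Reassemble most-significant byte first: E2 97 B5 FE 6D 17 19 6D → 0xE297B5FE6D17196D.
0xE297B5FE6D17196D = 16327719078411573613.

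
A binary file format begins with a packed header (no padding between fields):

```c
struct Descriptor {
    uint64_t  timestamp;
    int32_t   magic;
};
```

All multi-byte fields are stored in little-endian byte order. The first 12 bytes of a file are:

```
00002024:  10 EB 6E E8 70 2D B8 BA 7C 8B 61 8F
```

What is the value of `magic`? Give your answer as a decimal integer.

`magic` follows `timestamp` (8 bytes), so it starts at byte offset 8 and occupies 4 bytes.
Bytes at offsets 8..11: 7C 8B 61 8F.
In little-endian order the low byte comes first in memory.
Reassemble most-significant byte first: 8F 61 8B 7C → 0x8F618B7C.
Top bit is set, so as a signed 32-bit value this is 0x8F618B7C − 2^32 = -1889432708.

-1889432708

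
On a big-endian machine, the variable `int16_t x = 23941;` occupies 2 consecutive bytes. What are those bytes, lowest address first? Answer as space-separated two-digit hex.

23941 in hexadecimal, padded to 16 bits, is 0x5D85.
Split into bytes (most-significant first): 5D 85.
Big-endian: lowest address holds the most-significant byte.
So the memory order matches the most-significant-first order: 5D 85.

5D 85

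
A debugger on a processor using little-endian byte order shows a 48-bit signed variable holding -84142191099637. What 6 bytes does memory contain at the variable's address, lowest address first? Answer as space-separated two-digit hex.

0B C1 96 1E 79 B3

Two's complement of -84142191099637 in 48 bits: 84142191099637 = 0x4C86E1693EF5; invert → 0xB3791E96C10A; add 1 → 0xB3791E96C10B.
Split into bytes (most-significant first): B3 79 1E 96 C1 0B.
In little-endian order the low byte comes first in memory.
So at ascending addresses the bytes are 0B C1 96 1E 79 B3.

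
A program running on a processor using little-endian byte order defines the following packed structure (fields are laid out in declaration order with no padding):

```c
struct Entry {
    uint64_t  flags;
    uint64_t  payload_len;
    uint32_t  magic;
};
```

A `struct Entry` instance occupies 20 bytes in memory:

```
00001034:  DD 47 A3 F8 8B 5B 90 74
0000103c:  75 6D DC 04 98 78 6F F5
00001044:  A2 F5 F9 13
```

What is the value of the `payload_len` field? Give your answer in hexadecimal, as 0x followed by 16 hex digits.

`payload_len` follows `flags` (8 bytes), so it starts at byte offset 8 and occupies 8 bytes.
Bytes at offsets 8..15: 75 6D DC 04 98 78 6F F5.
Little-endian stores the least-significant byte at the lowest address.
Reassemble most-significant byte first: F5 6F 78 98 04 DC 6D 75 → 0xF56F789804DC6D75.

0xF56F789804DC6D75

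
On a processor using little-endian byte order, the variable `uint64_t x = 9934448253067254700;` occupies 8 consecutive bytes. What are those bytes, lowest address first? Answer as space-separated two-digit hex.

AC DB 92 1B 0D 40 DE 89

9934448253067254700 in hexadecimal, padded to 64 bits, is 0x89DE400D1B92DBAC.
Split into bytes (most-significant first): 89 DE 40 0D 1B 92 DB AC.
Little-endian: lowest address holds the least-significant byte.
So at ascending addresses the bytes are AC DB 92 1B 0D 40 DE 89.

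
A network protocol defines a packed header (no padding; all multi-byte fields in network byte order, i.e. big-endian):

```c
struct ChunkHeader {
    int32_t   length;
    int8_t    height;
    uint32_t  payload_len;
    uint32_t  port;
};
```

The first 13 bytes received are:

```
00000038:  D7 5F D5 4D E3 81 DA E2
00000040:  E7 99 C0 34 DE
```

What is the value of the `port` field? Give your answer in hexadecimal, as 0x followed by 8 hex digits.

0x99C034DE

`port` follows `length` (4 B), `height` (1 B), `payload_len` (4 B), so it starts at offset 4 + 1 + 4 = 9 and occupies 4 bytes.
Bytes at offsets 9..12: 99 C0 34 DE.
Big-endian: lowest address holds the most-significant byte.
The bytes are already most-significant first: 0x99C034DE.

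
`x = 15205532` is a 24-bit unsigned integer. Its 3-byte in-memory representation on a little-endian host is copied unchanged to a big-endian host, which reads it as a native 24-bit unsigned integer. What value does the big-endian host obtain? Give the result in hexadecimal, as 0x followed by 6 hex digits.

15205532 in 24-bit hexadecimal is 0xE8049C.
Stored little-endian, the bytes at ascending addresses are 9C 04 E8.
Read back as big-endian, the last byte is least significant, giving 0x9C04E8.

0x9C04E8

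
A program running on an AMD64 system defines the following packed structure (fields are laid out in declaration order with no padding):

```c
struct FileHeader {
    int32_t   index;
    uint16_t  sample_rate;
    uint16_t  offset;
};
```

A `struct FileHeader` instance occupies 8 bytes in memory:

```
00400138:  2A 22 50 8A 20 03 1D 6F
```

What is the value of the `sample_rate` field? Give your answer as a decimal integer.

800

`sample_rate` follows `index` (4 bytes), so it starts at byte offset 4 and occupies 2 bytes.
Bytes at offsets 4..5: 20 03.
In little-endian order the low byte comes first in memory.
Reassemble most-significant byte first: 03 20 → 0x0320.
0x0320 = 800.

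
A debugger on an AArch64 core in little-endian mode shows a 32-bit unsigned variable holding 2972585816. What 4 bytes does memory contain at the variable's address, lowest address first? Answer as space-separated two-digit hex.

58 0F 2E B1

2972585816 in hexadecimal, padded to 32 bits, is 0xB12E0F58.
Split into bytes (most-significant first): B1 2E 0F 58.
In little-endian order the low byte comes first in memory.
So at ascending addresses the bytes are 58 0F 2E B1.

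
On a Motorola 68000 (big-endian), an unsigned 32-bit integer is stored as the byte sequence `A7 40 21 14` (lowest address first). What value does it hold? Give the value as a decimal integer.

Big-endian: lowest address holds the most-significant byte.
The bytes are already most-significant first: 0xA7402114.
0xA7402114 = 2805997844.

2805997844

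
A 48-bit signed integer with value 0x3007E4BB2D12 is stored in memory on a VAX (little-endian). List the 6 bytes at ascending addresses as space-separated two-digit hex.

Split into bytes (most-significant first): 30 07 E4 BB 2D 12.
In little-endian order the low byte comes first in memory.
So at ascending addresses the bytes are 12 2D BB E4 07 30.

12 2D BB E4 07 30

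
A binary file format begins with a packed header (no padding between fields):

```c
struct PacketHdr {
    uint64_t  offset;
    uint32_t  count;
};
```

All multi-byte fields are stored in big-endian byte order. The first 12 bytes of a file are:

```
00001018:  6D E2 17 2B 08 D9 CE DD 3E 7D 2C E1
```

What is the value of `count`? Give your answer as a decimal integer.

`count` follows `offset` (8 bytes), so it starts at byte offset 8 and occupies 4 bytes.
Bytes at offsets 8..11: 3E 7D 2C E1.
Big-endian stores the most-significant byte at the lowest address.
The bytes are already most-significant first: 0x3E7D2CE1.
0x3E7D2CE1 = 1048390881.

1048390881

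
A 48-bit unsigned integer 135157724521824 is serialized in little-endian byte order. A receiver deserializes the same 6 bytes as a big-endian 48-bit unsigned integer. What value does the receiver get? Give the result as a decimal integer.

106262471437434

135157724521824 in 48-bit hexadecimal is 0x7AECDC28A560.
Stored little-endian, the bytes at ascending addresses are 60 A5 28 DC EC 7A.
Read back as big-endian, the last byte is least significant, giving 0x60A528DCEC7A.
0x60A528DCEC7A = 106262471437434.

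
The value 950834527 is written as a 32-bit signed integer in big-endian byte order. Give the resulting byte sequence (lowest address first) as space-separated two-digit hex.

38 AC 95 5F

950834527 in hexadecimal, padded to 32 bits, is 0x38AC955F.
Split into bytes (most-significant first): 38 AC 95 5F.
Big-endian: lowest address holds the most-significant byte.
So the memory order matches the most-significant-first order: 38 AC 95 5F.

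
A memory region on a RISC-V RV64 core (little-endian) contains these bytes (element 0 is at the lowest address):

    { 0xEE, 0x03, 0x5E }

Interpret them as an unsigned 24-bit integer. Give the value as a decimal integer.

In little-endian order the low byte comes first in memory.
Reassemble most-significant byte first: 5E 03 EE → 0x5E03EE.
0x5E03EE = 6161390.

6161390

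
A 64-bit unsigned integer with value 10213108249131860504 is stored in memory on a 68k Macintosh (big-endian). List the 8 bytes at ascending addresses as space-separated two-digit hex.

10213108249131860504 in hexadecimal, padded to 64 bits, is 0x8DBC3FD75A1DC218.
Split into bytes (most-significant first): 8D BC 3F D7 5A 1D C2 18.
In big-endian order the high byte comes first in memory.
So the memory order matches the most-significant-first order: 8D BC 3F D7 5A 1D C2 18.

8D BC 3F D7 5A 1D C2 18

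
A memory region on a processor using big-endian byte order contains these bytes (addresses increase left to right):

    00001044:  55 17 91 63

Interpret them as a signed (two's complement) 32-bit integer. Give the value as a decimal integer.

In big-endian order the high byte comes first in memory.
The bytes are already most-significant first: 0x55179163.
0x55179163 = 1427607907.

1427607907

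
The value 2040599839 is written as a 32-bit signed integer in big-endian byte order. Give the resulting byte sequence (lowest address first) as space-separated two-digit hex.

2040599839 in hexadecimal, padded to 32 bits, is 0x79A1151F.
Split into bytes (most-significant first): 79 A1 15 1F.
In big-endian order the high byte comes first in memory.
So the memory order matches the most-significant-first order: 79 A1 15 1F.

79 A1 15 1F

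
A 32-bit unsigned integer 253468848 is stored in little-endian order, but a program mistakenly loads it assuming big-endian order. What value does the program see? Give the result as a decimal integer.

2963282703

253468848 in 32-bit hexadecimal is 0x0F1BA0B0.
Stored little-endian, the bytes at ascending addresses are B0 A0 1B 0F.
Read back as big-endian, the last byte is least significant, giving 0xB0A01B0F.
0xB0A01B0F = 2963282703.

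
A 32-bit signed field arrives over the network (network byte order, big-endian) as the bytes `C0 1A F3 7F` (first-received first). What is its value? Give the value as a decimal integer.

Big-endian stores the most-significant byte at the lowest address.
The bytes are already most-significant first: 0xC01AF37F.
Top bit is set, so as a signed 32-bit value this is 0xC01AF37F − 2^32 = -1071975553.

-1071975553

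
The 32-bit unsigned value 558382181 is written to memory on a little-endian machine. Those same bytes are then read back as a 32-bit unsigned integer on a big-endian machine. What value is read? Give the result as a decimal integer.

558382181 in 32-bit hexadecimal is 0x21483C65.
Stored little-endian, the bytes at ascending addresses are 65 3C 48 21.
Read back as big-endian, the last byte is least significant, giving 0x653C4821.
0x653C4821 = 1698449441.

1698449441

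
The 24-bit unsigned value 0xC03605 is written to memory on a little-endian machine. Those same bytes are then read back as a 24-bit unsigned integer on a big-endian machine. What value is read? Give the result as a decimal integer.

341696

Stored little-endian, the bytes at ascending addresses are 05 36 C0.
Read back as big-endian, the last byte is least significant, giving 0x0536C0.
0x0536C0 = 341696.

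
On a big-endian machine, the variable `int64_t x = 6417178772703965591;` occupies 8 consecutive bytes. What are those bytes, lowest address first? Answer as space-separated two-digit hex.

6417178772703965591 in hexadecimal, padded to 64 bits, is 0x590E661817327197.
Split into bytes (most-significant first): 59 0E 66 18 17 32 71 97.
In big-endian order the high byte comes first in memory.
So the memory order matches the most-significant-first order: 59 0E 66 18 17 32 71 97.

59 0E 66 18 17 32 71 97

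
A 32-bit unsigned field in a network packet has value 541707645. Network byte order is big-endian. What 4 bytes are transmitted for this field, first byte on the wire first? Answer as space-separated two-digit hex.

541707645 in hexadecimal, padded to 32 bits, is 0x2049CD7D.
Split into bytes (most-significant first): 20 49 CD 7D.
In big-endian order the high byte comes first in memory.
So the memory order matches the most-significant-first order: 20 49 CD 7D.

20 49 CD 7D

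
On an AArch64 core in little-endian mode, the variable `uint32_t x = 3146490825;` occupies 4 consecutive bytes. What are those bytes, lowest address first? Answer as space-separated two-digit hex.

3146490825 in hexadecimal, padded to 32 bits, is 0xBB8BA3C9.
Split into bytes (most-significant first): BB 8B A3 C9.
Little-endian stores the least-significant byte at the lowest address.
So at ascending addresses the bytes are C9 A3 8B BB.

C9 A3 8B BB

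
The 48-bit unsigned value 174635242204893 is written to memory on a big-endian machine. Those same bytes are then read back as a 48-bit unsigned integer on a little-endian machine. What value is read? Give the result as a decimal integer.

174635242204893 in 48-bit hexadecimal is 0x9ED46F93AEDD.
Stored big-endian, the bytes at ascending addresses are 9E D4 6F 93 AE DD.
Read back as little-endian, the first byte is least significant, giving 0xDDAE936FD49E.
0xDDAE936FD49E = 243741867627678.

243741867627678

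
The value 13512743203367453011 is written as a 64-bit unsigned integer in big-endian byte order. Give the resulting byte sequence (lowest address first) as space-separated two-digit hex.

13512743203367453011 in hexadecimal, padded to 64 bits, is 0xBB86E85991CA8153.
Split into bytes (most-significant first): BB 86 E8 59 91 CA 81 53.
In big-endian order the high byte comes first in memory.
So the memory order matches the most-significant-first order: BB 86 E8 59 91 CA 81 53.

BB 86 E8 59 91 CA 81 53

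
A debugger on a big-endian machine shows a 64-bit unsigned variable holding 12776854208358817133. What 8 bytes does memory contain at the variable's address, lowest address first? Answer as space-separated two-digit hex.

B1 50 81 35 34 2E 9D 6D

12776854208358817133 in hexadecimal, padded to 64 bits, is 0xB1508135342E9D6D.
Split into bytes (most-significant first): B1 50 81 35 34 2E 9D 6D.
Big-endian: lowest address holds the most-significant byte.
So the memory order matches the most-significant-first order: B1 50 81 35 34 2E 9D 6D.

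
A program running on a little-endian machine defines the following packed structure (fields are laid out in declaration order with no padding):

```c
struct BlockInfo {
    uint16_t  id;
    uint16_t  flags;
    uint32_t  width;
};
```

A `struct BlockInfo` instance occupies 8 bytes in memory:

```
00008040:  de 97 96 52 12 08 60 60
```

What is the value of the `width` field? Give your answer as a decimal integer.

`width` follows `id` (2 B), `flags` (2 B), so it starts at offset 2 + 2 = 4 and occupies 4 bytes.
Bytes at offsets 4..7: 12 08 60 60.
Little-endian stores the least-significant byte at the lowest address.
Reassemble most-significant byte first: 60 60 08 12 → 0x60600812.
0x60600812 = 1616906258.

1616906258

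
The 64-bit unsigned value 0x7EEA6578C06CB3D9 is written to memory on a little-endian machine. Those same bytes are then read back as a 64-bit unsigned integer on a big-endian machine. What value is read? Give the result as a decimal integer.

15687001500971035262

Stored little-endian, the bytes at ascending addresses are D9 B3 6C C0 78 65 EA 7E.
Read back as big-endian, the last byte is least significant, giving 0xD9B36CC07865EA7E.
0xD9B36CC07865EA7E = 15687001500971035262.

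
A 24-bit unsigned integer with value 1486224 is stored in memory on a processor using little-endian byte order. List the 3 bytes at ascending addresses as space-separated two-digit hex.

90 AD 16

1486224 in hexadecimal, padded to 24 bits, is 0x16AD90.
Split into bytes (most-significant first): 16 AD 90.
Little-endian: lowest address holds the least-significant byte.
So at ascending addresses the bytes are 90 AD 16.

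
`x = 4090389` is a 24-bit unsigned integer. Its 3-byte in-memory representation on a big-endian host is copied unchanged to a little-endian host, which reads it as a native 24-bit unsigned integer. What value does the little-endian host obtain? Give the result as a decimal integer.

4090389 in 24-bit hexadecimal is 0x3E6A15.
Stored big-endian, the bytes at ascending addresses are 3E 6A 15.
Read back as little-endian, the first byte is least significant, giving 0x156A3E.
0x156A3E = 1403454.

1403454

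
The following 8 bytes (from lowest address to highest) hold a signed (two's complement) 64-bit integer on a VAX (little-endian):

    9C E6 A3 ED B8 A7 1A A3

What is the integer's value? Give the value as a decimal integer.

-6693853483430058340

Little-endian: lowest address holds the least-significant byte.
Reassemble most-significant byte first: A3 1A A7 B8 ED A3 E6 9C → 0xA31AA7B8EDA3E69C.
Top bit is set, so as a signed 64-bit value this is 0xA31AA7B8EDA3E69C − 2^64 = -6693853483430058340.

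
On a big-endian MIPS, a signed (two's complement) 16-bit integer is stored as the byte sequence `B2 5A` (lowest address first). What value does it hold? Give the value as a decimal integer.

Big-endian: lowest address holds the most-significant byte.
The bytes are already most-significant first: 0xB25A.
Top bit is set, so as a signed 16-bit value this is 0xB25A − 2^16 = -19878.

-19878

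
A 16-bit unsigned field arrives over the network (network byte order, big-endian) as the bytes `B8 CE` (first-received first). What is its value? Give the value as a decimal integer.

Big-endian stores the most-significant byte at the lowest address.
The bytes are already most-significant first: 0xB8CE.
0xB8CE = 47310.

47310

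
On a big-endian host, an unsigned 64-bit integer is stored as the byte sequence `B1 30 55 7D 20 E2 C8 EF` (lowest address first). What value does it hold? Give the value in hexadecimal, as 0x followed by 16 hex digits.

0xB130557D20E2C8EF

Big-endian: lowest address holds the most-significant byte.
The bytes are already most-significant first: 0xB130557D20E2C8EF.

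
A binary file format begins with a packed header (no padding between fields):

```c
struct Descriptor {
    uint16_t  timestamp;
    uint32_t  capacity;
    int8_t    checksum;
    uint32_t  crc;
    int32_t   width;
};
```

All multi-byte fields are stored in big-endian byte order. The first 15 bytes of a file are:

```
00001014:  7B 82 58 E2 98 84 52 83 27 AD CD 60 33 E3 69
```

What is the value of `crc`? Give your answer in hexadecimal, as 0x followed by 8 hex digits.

0x8327ADCD

`crc` follows `timestamp` (2 B), `capacity` (4 B), `checksum` (1 B), so it starts at offset 2 + 4 + 1 = 7 and occupies 4 bytes.
Bytes at offsets 7..10: 83 27 AD CD.
In big-endian order the high byte comes first in memory.
The bytes are already most-significant first: 0x8327ADCD.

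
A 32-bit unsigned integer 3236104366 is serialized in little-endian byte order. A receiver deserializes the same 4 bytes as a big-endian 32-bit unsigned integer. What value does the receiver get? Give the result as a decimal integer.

3236104366 in 32-bit hexadecimal is 0xC0E308AE.
Stored little-endian, the bytes at ascending addresses are AE 08 E3 C0.
Read back as big-endian, the last byte is least significant, giving 0xAE08E3C0.
0xAE08E3C0 = 2919818176.

2919818176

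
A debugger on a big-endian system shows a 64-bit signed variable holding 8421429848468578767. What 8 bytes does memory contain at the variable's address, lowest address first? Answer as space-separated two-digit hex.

74 DE ED D4 1A D7 61 CF

8421429848468578767 in hexadecimal, padded to 64 bits, is 0x74DEEDD41AD761CF.
Split into bytes (most-significant first): 74 DE ED D4 1A D7 61 CF.
Big-endian stores the most-significant byte at the lowest address.
So the memory order matches the most-significant-first order: 74 DE ED D4 1A D7 61 CF.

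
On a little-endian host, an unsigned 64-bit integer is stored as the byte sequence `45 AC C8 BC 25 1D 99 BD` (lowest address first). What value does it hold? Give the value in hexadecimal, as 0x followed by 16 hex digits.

0xBD991D25BCC8AC45

Little-endian: lowest address holds the least-significant byte.
Reassemble most-significant byte first: BD 99 1D 25 BC C8 AC 45 → 0xBD991D25BCC8AC45.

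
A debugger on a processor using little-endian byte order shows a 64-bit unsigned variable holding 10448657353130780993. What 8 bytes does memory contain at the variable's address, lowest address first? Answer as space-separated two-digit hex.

41 29 22 D9 80 16 01 91

10448657353130780993 in hexadecimal, padded to 64 bits, is 0x91011680D9222941.
Split into bytes (most-significant first): 91 01 16 80 D9 22 29 41.
Little-endian: lowest address holds the least-significant byte.
So at ascending addresses the bytes are 41 29 22 D9 80 16 01 91.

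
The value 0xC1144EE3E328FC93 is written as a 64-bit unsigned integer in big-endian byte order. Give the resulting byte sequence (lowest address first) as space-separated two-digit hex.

C1 14 4E E3 E3 28 FC 93

Split into bytes (most-significant first): C1 14 4E E3 E3 28 FC 93.
Big-endian: lowest address holds the most-significant byte.
So the memory order matches the most-significant-first order: C1 14 4E E3 E3 28 FC 93.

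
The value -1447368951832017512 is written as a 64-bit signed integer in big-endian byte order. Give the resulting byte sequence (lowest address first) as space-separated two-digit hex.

EB E9 E9 9B 57 1F 85 98

Two's complement of -1447368951832017512 in 64 bits: 1447368951832017512 = 0x14161664A8E07A68; invert → 0xEBE9E99B571F8597; add 1 → 0xEBE9E99B571F8598.
Split into bytes (most-significant first): EB E9 E9 9B 57 1F 85 98.
Big-endian: lowest address holds the most-significant byte.
So the memory order matches the most-significant-first order: EB E9 E9 9B 57 1F 85 98.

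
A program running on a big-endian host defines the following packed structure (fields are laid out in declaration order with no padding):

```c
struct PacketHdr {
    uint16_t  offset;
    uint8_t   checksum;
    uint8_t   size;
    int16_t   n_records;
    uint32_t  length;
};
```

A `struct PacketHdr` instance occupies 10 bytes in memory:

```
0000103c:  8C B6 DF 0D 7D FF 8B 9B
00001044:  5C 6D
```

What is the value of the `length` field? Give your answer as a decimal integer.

2342214765

`length` follows `offset` (2 B), `checksum` (1 B), `size` (1 B), `n_records` (2 B), so it starts at offset 2 + 1 + 1 + 2 = 6 and occupies 4 bytes.
Bytes at offsets 6..9: 8B 9B 5C 6D.
Big-endian stores the most-significant byte at the lowest address.
The bytes are already most-significant first: 0x8B9B5C6D.
0x8B9B5C6D = 2342214765.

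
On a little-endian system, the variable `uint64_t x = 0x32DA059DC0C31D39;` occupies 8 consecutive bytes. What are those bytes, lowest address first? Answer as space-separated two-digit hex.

Split into bytes (most-significant first): 32 DA 05 9D C0 C3 1D 39.
Little-endian stores the least-significant byte at the lowest address.
So at ascending addresses the bytes are 39 1D C3 C0 9D 05 DA 32.

39 1D C3 C0 9D 05 DA 32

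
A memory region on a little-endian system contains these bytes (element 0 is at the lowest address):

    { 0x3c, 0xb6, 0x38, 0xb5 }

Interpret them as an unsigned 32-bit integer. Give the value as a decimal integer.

Little-endian: lowest address holds the least-significant byte.
Reassemble most-significant byte first: B5 38 B6 3C → 0xB538B63C.
0xB538B63C = 3040392764.

3040392764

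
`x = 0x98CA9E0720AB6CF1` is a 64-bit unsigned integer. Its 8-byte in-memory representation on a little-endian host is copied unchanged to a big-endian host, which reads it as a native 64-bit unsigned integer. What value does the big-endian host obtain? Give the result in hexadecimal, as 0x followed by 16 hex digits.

Stored little-endian, the bytes at ascending addresses are F1 6C AB 20 07 9E CA 98.
Read back as big-endian, the last byte is least significant, giving 0xF16CAB20079ECA98.

0xF16CAB20079ECA98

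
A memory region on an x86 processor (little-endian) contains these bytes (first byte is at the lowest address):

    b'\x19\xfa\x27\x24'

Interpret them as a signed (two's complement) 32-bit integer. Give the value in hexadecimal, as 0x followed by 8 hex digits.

In little-endian order the low byte comes first in memory.
Reassemble most-significant byte first: 24 27 FA 19 → 0x2427FA19.

0x2427FA19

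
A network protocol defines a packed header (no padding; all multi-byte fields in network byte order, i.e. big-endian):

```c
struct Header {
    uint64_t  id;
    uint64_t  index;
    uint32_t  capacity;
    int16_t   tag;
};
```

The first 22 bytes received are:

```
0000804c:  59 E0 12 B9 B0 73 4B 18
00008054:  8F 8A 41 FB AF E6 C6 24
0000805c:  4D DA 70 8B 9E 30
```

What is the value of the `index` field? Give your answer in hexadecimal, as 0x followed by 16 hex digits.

0x8F8A41FBAFE6C624

`index` follows `id` (8 bytes), so it starts at byte offset 8 and occupies 8 bytes.
Bytes at offsets 8..15: 8F 8A 41 FB AF E6 C6 24.
Big-endian: lowest address holds the most-significant byte.
The bytes are already most-significant first: 0x8F8A41FBAFE6C624.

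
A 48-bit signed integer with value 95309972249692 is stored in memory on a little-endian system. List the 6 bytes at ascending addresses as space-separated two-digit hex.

95309972249692 in hexadecimal, padded to 48 bits, is 0x56AF150A1C5C.
Split into bytes (most-significant first): 56 AF 15 0A 1C 5C.
Little-endian stores the least-significant byte at the lowest address.
So at ascending addresses the bytes are 5C 1C 0A 15 AF 56.

5C 1C 0A 15 AF 56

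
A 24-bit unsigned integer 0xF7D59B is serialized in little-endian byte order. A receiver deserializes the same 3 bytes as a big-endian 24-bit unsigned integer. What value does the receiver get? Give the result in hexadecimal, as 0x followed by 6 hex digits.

0x9BD5F7

Stored little-endian, the bytes at ascending addresses are 9B D5 F7.
Read back as big-endian, the last byte is least significant, giving 0x9BD5F7.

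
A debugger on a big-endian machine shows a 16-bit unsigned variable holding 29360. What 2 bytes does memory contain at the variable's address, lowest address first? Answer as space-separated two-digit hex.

29360 in hexadecimal, padded to 16 bits, is 0x72B0.
Split into bytes (most-significant first): 72 B0.
Big-endian: lowest address holds the most-significant byte.
So the memory order matches the most-significant-first order: 72 B0.

72 B0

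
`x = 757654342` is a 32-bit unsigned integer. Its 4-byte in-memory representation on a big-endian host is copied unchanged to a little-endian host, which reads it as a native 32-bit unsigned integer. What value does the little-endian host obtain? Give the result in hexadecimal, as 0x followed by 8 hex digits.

0x46E3282D

757654342 in 32-bit hexadecimal is 0x2D28E346.
Stored big-endian, the bytes at ascending addresses are 2D 28 E3 46.
Read back as little-endian, the first byte is least significant, giving 0x46E3282D.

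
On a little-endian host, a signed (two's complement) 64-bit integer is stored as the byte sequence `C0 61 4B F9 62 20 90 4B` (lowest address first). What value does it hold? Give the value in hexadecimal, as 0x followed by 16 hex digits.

Little-endian: lowest address holds the least-significant byte.
Reassemble most-significant byte first: 4B 90 20 62 F9 4B 61 C0 → 0x4B902062F94B61C0.

0x4B902062F94B61C0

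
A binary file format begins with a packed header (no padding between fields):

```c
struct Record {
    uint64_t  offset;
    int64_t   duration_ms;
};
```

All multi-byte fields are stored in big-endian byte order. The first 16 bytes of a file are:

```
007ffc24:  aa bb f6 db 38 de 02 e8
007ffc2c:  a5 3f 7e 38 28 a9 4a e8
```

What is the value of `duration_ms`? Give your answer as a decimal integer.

`duration_ms` follows `offset` (8 bytes), so it starts at byte offset 8 and occupies 8 bytes.
Bytes at offsets 8..15: A5 3F 7E 38 28 A9 4A E8.
Big-endian stores the most-significant byte at the lowest address.
The bytes are already most-significant first: 0xA53F7E3828A94AE8.
Top bit is set, so as a signed 64-bit value this is 0xA53F7E3828A94AE8 − 2^64 = -6539369354253219096.

-6539369354253219096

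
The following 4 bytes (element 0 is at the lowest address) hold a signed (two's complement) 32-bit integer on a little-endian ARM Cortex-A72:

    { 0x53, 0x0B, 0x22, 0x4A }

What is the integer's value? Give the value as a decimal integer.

1243745107

In little-endian order the low byte comes first in memory.
Reassemble most-significant byte first: 4A 22 0B 53 → 0x4A220B53.
0x4A220B53 = 1243745107.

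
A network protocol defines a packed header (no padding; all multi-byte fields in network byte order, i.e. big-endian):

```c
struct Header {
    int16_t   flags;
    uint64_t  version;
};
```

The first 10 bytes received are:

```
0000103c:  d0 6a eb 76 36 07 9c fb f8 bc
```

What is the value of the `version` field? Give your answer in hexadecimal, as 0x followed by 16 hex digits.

`version` follows `flags` (2 bytes), so it starts at byte offset 2 and occupies 8 bytes.
Bytes at offsets 2..9: EB 76 36 07 9C FB F8 BC.
Big-endian stores the most-significant byte at the lowest address.
The bytes are already most-significant first: 0xEB7636079CFBF8BC.

0xEB7636079CFBF8BC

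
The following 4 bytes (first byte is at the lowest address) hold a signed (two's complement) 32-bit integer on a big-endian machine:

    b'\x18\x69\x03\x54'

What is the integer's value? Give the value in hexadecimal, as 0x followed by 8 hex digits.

In big-endian order the high byte comes first in memory.
The bytes are already most-significant first: 0x18690354.

0x18690354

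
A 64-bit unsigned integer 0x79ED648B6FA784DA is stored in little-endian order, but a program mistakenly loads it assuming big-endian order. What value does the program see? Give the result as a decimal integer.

Stored little-endian, the bytes at ascending addresses are DA 84 A7 6F 8B 64 ED 79.
Read back as big-endian, the last byte is least significant, giving 0xDA84A76F8B64ED79.
0xDA84A76F8B64ED79 = 15745894294715952505.

15745894294715952505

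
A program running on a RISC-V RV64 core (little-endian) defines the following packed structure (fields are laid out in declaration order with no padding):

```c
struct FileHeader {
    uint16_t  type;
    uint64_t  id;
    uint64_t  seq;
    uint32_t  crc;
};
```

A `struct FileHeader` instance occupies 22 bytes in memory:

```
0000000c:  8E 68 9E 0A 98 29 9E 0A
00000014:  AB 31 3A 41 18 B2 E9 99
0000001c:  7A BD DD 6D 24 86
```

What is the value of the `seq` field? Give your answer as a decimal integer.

`seq` follows `type` (2 B), `id` (8 B), so it starts at offset 2 + 8 = 10 and occupies 8 bytes.
Bytes at offsets 10..17: 3A 41 18 B2 E9 99 7A BD.
In little-endian order the low byte comes first in memory.
Reassemble most-significant byte first: BD 7A 99 E9 B2 18 41 3A → 0xBD7A99E9B218413A.
0xBD7A99E9B218413A = 13653394449321443642.

13653394449321443642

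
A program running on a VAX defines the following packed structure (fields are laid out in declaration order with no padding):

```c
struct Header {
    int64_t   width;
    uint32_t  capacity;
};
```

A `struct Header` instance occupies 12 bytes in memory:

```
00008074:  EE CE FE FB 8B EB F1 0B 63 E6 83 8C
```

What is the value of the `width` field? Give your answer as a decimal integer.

`width` is the first field, at byte offset 0, occupying 8 bytes.
Bytes at offsets 0..7: EE CE FE FB 8B EB F1 0B.
Little-endian stores the least-significant byte at the lowest address.
Reassemble most-significant byte first: 0B F1 EB 8B FB FE CE EE → 0x0BF1EB8BFBFECEEE.
0x0BF1EB8BFBFECEEE = 860727990265237230.

860727990265237230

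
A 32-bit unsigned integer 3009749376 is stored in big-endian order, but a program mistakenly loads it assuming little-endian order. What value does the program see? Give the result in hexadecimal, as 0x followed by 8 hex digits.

3009749376 in 32-bit hexadecimal is 0xB3652180.
Stored big-endian, the bytes at ascending addresses are B3 65 21 80.
Read back as little-endian, the first byte is least significant, giving 0x802165B3.

0x802165B3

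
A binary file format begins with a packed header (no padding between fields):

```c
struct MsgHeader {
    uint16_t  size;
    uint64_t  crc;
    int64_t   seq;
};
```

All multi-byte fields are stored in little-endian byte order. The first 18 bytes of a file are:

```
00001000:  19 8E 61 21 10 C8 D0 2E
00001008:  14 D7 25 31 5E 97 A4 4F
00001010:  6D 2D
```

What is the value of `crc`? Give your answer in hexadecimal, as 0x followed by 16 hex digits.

0xD7142ED0C8102161

`crc` follows `size` (2 bytes), so it starts at byte offset 2 and occupies 8 bytes.
Bytes at offsets 2..9: 61 21 10 C8 D0 2E 14 D7.
Little-endian stores the least-significant byte at the lowest address.
Reassemble most-significant byte first: D7 14 2E D0 C8 10 21 61 → 0xD7142ED0C8102161.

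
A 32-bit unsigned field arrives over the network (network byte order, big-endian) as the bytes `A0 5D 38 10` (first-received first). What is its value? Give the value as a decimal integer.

2690463760

Big-endian stores the most-significant byte at the lowest address.
The bytes are already most-significant first: 0xA05D3810.
0xA05D3810 = 2690463760.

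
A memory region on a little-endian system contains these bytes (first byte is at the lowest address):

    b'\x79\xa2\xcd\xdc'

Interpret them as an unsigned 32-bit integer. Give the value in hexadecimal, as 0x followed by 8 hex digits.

0xDCCDA279

In little-endian order the low byte comes first in memory.
Reassemble most-significant byte first: DC CD A2 79 → 0xDCCDA279.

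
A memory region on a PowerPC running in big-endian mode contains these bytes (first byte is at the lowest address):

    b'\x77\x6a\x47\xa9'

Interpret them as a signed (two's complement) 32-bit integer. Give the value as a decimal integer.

In big-endian order the high byte comes first in memory.
The bytes are already most-significant first: 0x776A47A9.
0x776A47A9 = 2003453865.

2003453865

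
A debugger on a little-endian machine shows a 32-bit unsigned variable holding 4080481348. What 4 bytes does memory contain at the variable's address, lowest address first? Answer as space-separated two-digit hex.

44 34 37 F3

4080481348 in hexadecimal, padded to 32 bits, is 0xF3373444.
Split into bytes (most-significant first): F3 37 34 44.
In little-endian order the low byte comes first in memory.
So at ascending addresses the bytes are 44 34 37 F3.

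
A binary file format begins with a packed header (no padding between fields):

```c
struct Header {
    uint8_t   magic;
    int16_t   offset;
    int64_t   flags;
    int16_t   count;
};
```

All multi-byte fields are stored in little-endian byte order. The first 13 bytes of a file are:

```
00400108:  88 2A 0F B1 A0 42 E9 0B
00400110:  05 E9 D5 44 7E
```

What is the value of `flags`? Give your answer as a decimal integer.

`flags` follows `magic` (1 B), `offset` (2 B), so it starts at offset 1 + 2 = 3 and occupies 8 bytes.
Bytes at offsets 3..10: B1 A0 42 E9 0B 05 E9 D5.
Little-endian: lowest address holds the least-significant byte.
Reassemble most-significant byte first: D5 E9 05 0B E9 42 A0 B1 → 0xD5E9050BE942A0B1.
Top bit is set, so as a signed 64-bit value this is 0xD5E9050BE942A0B1 − 2^64 = -3032887325341081423.

-3032887325341081423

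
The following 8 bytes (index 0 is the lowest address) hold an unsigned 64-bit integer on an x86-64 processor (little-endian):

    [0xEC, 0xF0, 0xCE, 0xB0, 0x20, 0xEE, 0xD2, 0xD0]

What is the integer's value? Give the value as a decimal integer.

Little-endian stores the least-significant byte at the lowest address.
Reassemble most-significant byte first: D0 D2 EE 20 B0 CE F0 EC → 0xD0D2EE20B0CEF0EC.
0xD0D2EE20B0CEF0EC = 15047351129170964716.

15047351129170964716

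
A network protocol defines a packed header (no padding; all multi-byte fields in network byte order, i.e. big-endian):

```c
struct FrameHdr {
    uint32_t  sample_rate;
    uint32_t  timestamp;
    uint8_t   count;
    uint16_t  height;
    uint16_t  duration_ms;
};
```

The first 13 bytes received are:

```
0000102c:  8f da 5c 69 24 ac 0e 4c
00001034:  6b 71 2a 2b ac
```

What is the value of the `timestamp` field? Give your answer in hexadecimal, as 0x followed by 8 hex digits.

`timestamp` follows `sample_rate` (4 bytes), so it starts at byte offset 4 and occupies 4 bytes.
Bytes at offsets 4..7: 24 AC 0E 4C.
In big-endian order the high byte comes first in memory.
The bytes are already most-significant first: 0x24AC0E4C.

0x24AC0E4C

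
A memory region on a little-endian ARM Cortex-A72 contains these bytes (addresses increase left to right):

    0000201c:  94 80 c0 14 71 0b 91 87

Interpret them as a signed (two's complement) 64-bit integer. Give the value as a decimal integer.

-8678142426658865004

In little-endian order the low byte comes first in memory.
Reassemble most-significant byte first: 87 91 0B 71 14 C0 80 94 → 0x87910B7114C08094.
Top bit is set, so as a signed 64-bit value this is 0x87910B7114C08094 − 2^64 = -8678142426658865004.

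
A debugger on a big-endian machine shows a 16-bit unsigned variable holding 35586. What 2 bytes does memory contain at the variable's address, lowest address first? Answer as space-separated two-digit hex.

8B 02

35586 in hexadecimal, padded to 16 bits, is 0x8B02.
Split into bytes (most-significant first): 8B 02.
In big-endian order the high byte comes first in memory.
So the memory order matches the most-significant-first order: 8B 02.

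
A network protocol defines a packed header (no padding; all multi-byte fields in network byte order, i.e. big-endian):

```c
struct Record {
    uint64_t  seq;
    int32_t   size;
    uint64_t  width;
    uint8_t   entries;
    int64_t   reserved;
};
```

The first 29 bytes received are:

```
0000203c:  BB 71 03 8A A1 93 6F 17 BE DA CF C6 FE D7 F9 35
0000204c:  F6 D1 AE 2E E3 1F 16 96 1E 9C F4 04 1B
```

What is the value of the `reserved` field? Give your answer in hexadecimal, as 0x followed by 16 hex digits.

`reserved` follows `seq` (8 B), `size` (4 B), `width` (8 B), `entries` (1 B), so it starts at offset 8 + 4 + 8 + 1 = 21 and occupies 8 bytes.
Bytes at offsets 21..28: 1F 16 96 1E 9C F4 04 1B.
In big-endian order the high byte comes first in memory.
The bytes are already most-significant first: 0x1F16961E9CF4041B.

0x1F16961E9CF4041B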